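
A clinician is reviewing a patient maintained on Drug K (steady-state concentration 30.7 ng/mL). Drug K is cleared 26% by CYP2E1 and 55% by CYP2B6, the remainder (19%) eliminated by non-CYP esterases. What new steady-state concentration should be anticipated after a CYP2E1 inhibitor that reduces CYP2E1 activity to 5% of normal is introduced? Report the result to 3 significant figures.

The CYP2E1 pathway (26% of clearance) falls to 0.05× activity: 0.26 × 0.05 = 0.013.
CYP2B6 (55%) and the residual 19% are unaffected.
New clearance relative to baseline: 0.013 + 0.55 + 0.19 = 0.753.
New steady-state concentration = baseline ÷ relative clearance = 30.7 / 0.753 = 40.8 ng/mL.

40.8 ng/mL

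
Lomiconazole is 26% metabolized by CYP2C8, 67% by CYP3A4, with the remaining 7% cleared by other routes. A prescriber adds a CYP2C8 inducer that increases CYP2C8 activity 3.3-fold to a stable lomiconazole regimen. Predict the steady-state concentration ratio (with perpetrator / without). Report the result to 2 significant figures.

0.63

The CYP2C8 pathway (26% of clearance) is boosted to 3.3× activity: 0.26 × 3.3 = 0.858.
CYP3A4 (67%) and the residual 7% are unaffected.
New clearance relative to baseline: 0.858 + 0.67 + 0.07 = 1.598.
Steady-state concentration is inversely proportional to clearance, so the fold-change is 1 / 1.598 = 0.63.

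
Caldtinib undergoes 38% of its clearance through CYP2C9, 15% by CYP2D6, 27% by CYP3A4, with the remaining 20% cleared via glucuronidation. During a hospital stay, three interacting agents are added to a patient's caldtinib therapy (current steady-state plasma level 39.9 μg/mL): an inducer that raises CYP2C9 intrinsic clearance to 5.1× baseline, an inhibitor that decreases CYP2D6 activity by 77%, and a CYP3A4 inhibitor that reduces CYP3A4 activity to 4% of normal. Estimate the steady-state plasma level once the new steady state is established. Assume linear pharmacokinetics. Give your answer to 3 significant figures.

CYP2C9: 0.38 × 5.1 = 1.938
CYP2D6: 0.15 × 0.23 = 0.0345
CYP3A4: 0.27 × 0.04 = 0.0108
Other: 0.2 (unchanged)
Relative clearance = 1.938 + 0.0345 + 0.0108 + 0.2 = 2.1833.
Dividing the baseline by the relative clearance: 39.9 / 2.1833 = 18.3 μg/mL.

18.3 μg/mL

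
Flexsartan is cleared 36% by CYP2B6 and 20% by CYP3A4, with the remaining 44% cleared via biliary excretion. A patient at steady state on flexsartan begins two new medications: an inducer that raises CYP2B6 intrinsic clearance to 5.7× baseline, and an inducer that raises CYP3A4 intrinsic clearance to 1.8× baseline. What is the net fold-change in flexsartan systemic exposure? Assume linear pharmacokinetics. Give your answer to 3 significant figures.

0.351

CYP2B6: 0.36 × 5.7 = 2.052
CYP3A4: 0.2 × 1.8 = 0.36
Other: 0.44 (unchanged)
New clearance relative to baseline: 2.052 + 0.36 + 0.44 = 2.852.
Systemic exposure ∝ 1/CL: fold-change = 1 / 2.852 = 0.351.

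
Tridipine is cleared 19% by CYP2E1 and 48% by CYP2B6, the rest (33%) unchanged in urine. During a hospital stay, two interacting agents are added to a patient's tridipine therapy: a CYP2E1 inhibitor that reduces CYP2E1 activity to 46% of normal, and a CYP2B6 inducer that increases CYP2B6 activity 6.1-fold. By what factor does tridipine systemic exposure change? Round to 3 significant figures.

0.299

The CYP2E1 pathway (19% of clearance) falls to 0.46× activity: 0.19 × 0.46 = 0.0874.
The CYP2B6 pathway (48% of clearance) increases to 6.1× activity: 0.48 × 6.1 = 2.928.
Non-CYP routes (33%) are unchanged.
Relative clearance = 0.0874 + 2.928 + 0.33 = 3.3454.
Systemic exposure ∝ 1/CL: fold-change = 1 / 3.3454 = 0.299.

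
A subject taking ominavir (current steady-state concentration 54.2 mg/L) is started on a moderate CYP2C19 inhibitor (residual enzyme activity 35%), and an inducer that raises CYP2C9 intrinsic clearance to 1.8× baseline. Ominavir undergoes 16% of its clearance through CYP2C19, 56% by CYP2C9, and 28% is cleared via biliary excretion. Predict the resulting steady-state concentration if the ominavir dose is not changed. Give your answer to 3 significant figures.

40.3 mg/L

CYP2C19: 0.16 × 0.35 = 0.056
CYP2C9: 0.56 × 1.8 = 1.008
Other: 0.28 (unchanged)
New clearance relative to baseline: 0.056 + 1.008 + 0.28 = 1.344.
Steady-state concentration ∝ 1/CL: new value = 54.2 / 1.344 = 40.3 mg/L.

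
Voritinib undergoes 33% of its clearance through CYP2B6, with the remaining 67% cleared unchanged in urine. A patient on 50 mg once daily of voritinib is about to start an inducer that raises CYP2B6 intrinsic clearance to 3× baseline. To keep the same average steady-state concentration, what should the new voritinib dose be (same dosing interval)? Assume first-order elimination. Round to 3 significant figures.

The CYP2B6 pathway (33% of clearance) is boosted to 3× activity: 0.33 × 3 = 0.99.
Non-CYP routes (67%) are unchanged.
CL_new/CL_old = 0.99 + 0.67 = 1.66.
Exposure is unchanged when dose changes in proportion to clearance. New dose = 50 mg × 1.66 = 83.0 mg.

83.0 mg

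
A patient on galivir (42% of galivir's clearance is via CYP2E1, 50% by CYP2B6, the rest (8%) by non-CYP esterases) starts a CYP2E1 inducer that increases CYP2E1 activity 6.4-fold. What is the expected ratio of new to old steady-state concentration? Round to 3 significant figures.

0.306

CYP2E1: 0.42 × 6.4 = 2.688
CYP2B6: 0.5 (unchanged)
Other: 0.08 (unchanged)
New clearance relative to baseline: 2.688 + 0.5 + 0.08 = 3.268.
Since steady-state concentration ∝ 1/CL, the ratio is 1 / 3.268 = 0.306.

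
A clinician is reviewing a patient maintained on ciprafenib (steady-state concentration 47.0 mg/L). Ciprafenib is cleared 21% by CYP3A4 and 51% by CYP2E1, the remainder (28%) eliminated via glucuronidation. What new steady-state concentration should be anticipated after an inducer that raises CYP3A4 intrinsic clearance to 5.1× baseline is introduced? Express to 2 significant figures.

The CYP3A4 pathway (21% of clearance) is boosted to 5.1× activity: 0.21 × 5.1 = 1.071.
CYP2E1 (51%) and the residual 28% are unaffected.
New clearance relative to baseline: 1.071 + 0.51 + 0.28 = 1.861.
Steady-state concentration ∝ 1/CL, so new value = 47.0 / 1.861 = 25 mg/L.

25 mg/L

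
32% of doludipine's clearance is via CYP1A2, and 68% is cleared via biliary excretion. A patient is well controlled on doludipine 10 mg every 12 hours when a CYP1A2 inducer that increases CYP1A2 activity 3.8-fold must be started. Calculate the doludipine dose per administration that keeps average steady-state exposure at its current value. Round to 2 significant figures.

The CYP1A2 pathway (32% of clearance) increases to 3.8× activity: 0.32 × 3.8 = 1.216.
Non-CYP routes (68%) are unchanged.
New clearance relative to baseline: 1.216 + 0.68 = 1.896.
To maintain the same steady-state level, dose must scale with clearance: new dose = 10 × 1.896 = 19 mg.

19 mg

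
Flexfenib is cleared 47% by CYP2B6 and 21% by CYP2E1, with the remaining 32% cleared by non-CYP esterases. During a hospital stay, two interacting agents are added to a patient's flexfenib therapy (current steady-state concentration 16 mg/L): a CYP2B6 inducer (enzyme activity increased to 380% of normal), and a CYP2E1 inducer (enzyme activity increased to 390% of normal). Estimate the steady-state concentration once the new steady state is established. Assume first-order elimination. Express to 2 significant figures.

The CYP2B6 pathway (47% of clearance) increases to 3.8× activity: 0.47 × 3.8 = 1.786.
The CYP2E1 pathway (21% of clearance) rises to 3.9× activity: 0.21 × 3.9 = 0.819.
Non-CYP routes (32%) are unchanged.
Relative clearance = 1.786 + 0.819 + 0.32 = 2.925.
Steady-state concentration ∝ 1/CL: new value = 16 / 2.925 = 5.5 mg/L.

5.5 mg/L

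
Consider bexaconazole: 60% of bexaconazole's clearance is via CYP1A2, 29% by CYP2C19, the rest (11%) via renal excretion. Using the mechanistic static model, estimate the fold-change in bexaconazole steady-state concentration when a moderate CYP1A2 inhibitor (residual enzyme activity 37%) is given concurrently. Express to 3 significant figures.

The CYP1A2 pathway (60% of clearance) drops to 0.37× activity: 0.6 × 0.37 = 0.222.
CYP2C19 (29%) and the residual 11% are unaffected.
Relative clearance = 0.222 + 0.29 + 0.11 = 0.622.
Since steady-state concentration ∝ 1/CL, the ratio is 1 / 0.622 = 1.61.

1.61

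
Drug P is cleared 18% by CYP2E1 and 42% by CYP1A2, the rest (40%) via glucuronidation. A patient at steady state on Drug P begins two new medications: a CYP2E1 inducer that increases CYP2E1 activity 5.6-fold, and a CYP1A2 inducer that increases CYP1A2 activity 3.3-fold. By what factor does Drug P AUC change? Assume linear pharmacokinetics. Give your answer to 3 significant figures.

0.358

The CYP2E1 pathway (18% of clearance) increases to 5.6× activity: 0.18 × 5.6 = 1.008.
The CYP1A2 pathway (42% of clearance) increases to 3.3× activity: 0.42 × 3.3 = 1.386.
Non-CYP routes (40%) are unchanged.
CL_new/CL_old = 1.008 + 1.386 + 0.4 = 2.794.
AUC ∝ 1/CL: fold-change = 1 / 2.794 = 0.358.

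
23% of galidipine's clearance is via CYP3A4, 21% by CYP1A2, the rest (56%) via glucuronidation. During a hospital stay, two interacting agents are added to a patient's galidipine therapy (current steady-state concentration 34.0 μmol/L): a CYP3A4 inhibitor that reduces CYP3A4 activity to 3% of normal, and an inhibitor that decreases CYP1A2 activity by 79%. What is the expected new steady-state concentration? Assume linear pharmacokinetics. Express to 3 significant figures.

CYP3A4: 0.23 × 0.03 = 0.0069
CYP1A2: 0.21 × 0.21 = 0.0441
Other: 0.56 (unchanged)
CL_new/CL_old = 0.0069 + 0.0441 + 0.56 = 0.611.
New steady-state concentration = 34.0 / 0.611 = 55.6 μmol/L (concentration scales inversely with clearance).

55.6 μmol/L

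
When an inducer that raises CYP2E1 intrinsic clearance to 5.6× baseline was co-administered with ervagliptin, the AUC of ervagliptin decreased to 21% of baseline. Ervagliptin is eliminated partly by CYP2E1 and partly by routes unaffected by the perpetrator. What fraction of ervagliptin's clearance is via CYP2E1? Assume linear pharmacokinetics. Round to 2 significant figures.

Let fm be the CYP2E1 fraction. New clearance relative to baseline = fm × 5.6 + (1 − fm).
AUC ratio = 1 / (new CL fraction), so new CL fraction = 1 / 0.210 = 4.762.
fm × 5.6 + 1 − fm = 4.762  ⇒  fm × (5.6 − 1) = 3.762  ⇒  fm = 0.82.

0.82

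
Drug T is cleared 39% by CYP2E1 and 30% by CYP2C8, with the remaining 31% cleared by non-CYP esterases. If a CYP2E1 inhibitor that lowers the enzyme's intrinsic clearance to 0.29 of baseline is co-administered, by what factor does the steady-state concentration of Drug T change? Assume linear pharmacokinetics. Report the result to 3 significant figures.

1.38

CYP2E1: 0.39 × 0.29 = 0.1131
CYP2C8: 0.3 (unchanged)
Other: 0.31 (unchanged)
CL_new/CL_old = 0.1131 + 0.3 + 0.31 = 0.7231.
Steady-state concentration ratio = CL_old/CL_new = 1 / 0.7231 = 1.38.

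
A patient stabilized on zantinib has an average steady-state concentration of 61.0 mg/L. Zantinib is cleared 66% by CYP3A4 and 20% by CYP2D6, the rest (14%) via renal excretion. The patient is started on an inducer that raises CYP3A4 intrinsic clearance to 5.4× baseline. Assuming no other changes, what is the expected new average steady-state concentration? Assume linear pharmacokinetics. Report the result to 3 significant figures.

The CYP3A4 pathway (66% of clearance) increases to 5.4× activity: 0.66 × 5.4 = 3.564.
CYP2D6 (20%) and the residual 14% are unaffected.
New clearance relative to baseline: 3.564 + 0.2 + 0.14 = 3.904.
New average steady-state concentration = baseline ÷ relative clearance = 61.0 / 3.904 = 15.6 mg/L.

15.6 mg/L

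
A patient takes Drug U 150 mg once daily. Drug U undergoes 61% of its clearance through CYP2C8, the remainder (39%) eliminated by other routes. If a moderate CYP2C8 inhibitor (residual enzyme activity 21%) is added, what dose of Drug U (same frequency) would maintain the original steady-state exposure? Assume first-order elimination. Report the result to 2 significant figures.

78 mg

The CYP2C8 pathway (61% of clearance) falls to 0.21× activity: 0.61 × 0.21 = 0.1281.
Non-CYP routes (39%) are unchanged.
New clearance relative to baseline: 0.1281 + 0.39 = 0.5181.
Exposure is unchanged when dose changes in proportion to clearance. New dose = 150 mg × 0.5181 = 78 mg.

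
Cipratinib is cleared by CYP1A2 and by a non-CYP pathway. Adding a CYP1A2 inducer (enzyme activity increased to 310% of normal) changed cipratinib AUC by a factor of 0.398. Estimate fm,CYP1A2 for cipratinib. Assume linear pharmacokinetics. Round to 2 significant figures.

0.72

CL'/CL = 1 / 0.398 = 2.513
3.1·fm + (1 − fm) = 2.513
fm = (2.513 − 1) / (3.1 − 1) = 0.72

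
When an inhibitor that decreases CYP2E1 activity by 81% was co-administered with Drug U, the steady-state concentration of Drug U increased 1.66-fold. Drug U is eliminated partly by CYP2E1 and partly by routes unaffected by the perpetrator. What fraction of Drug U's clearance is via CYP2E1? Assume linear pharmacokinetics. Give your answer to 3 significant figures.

0.491

CL'/CL = 1 / 1.66 = 0.6024
0.19·fm + (1 − fm) = 0.6024
fm = (0.6024 − 1) / (0.19 − 1) = 0.491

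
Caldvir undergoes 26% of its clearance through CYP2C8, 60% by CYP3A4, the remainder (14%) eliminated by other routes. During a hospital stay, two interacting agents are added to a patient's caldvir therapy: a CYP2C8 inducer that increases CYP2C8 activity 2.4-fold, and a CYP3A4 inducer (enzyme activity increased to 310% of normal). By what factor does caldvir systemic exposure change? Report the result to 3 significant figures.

0.381

CYP2C8: 0.26 × 2.4 = 0.624
CYP3A4: 0.6 × 3.1 = 1.86
Other: 0.14 (unchanged)
Relative clearance = 0.624 + 1.86 + 0.14 = 2.624.
Because systemic exposure varies inversely with clearance, the combined effect is 1 / 2.624 = 0.381.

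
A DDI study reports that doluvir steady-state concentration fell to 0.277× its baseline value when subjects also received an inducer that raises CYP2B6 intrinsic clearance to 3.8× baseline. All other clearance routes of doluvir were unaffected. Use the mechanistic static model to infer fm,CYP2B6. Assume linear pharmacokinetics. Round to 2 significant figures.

CL'/CL = 1 / 0.277 = 3.61
3.8·fm + (1 − fm) = 3.61
fm = (3.61 − 1) / (3.8 − 1) = 0.93

0.93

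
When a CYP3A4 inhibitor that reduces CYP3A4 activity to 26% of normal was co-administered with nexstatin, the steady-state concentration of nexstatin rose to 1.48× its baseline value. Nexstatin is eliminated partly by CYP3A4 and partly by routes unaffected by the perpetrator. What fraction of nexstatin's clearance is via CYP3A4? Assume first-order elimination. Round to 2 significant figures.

Let x = fm,CYP3A4. Because steady-state concentration ∝ 1/CL, relative clearance fell to 1/1.48 = 0.6757.
Only the CYP3A4 route changed, so 0.6757 = x·0.26 + (1 − x), giving x = 0.44.

0.44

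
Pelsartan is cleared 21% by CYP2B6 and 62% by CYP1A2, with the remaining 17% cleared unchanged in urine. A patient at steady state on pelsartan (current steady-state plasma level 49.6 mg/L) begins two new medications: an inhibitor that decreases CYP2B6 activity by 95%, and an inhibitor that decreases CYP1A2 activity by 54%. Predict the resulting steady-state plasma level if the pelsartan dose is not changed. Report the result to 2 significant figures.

1.1 × 10² mg/L

The CYP2B6 pathway (21% of clearance) falls to 0.05× activity: 0.21 × 0.05 = 0.0105.
The CYP1A2 pathway (62% of clearance) falls to 0.46× activity: 0.62 × 0.46 = 0.2852.
The remaining 17% of clearance is unaffected.
Relative clearance = 0.0105 + 0.2852 + 0.17 = 0.4657.
Steady-state plasma level ∝ 1/CL: new value = 49.6 / 0.4657 = 1.1 × 10² mg/L.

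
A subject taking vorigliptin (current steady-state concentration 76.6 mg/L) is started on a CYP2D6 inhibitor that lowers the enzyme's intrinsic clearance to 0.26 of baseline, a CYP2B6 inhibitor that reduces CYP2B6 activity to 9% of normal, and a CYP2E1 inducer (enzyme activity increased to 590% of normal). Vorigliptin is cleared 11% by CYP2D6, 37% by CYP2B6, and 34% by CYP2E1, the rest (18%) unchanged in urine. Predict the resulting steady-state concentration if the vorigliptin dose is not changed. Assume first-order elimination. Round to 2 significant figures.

34 mg/L

CYP2D6: 0.11 × 0.26 = 0.0286
CYP2B6: 0.37 × 0.09 = 0.0333
CYP2E1: 0.34 × 5.9 = 2.006
Other: 0.18 (unchanged)
CL_new/CL_old = 0.0286 + 0.0333 + 2.006 + 0.18 = 2.2479.
New steady-state concentration = 76.6 / 2.2479 = 34 mg/L (concentration scales inversely with clearance).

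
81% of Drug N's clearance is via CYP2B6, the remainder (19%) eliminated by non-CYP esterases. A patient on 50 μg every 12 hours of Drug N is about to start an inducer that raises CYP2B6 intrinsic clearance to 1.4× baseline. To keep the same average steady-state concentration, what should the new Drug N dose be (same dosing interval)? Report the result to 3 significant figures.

The CYP2B6 pathway (81% of clearance) is boosted to 1.4× activity: 0.81 × 1.4 = 1.134.
Non-CYP routes (19%) are unchanged.
New clearance relative to baseline: 1.134 + 0.19 = 1.324.
To maintain the same steady-state level, dose must scale with clearance: new dose = 50 × 1.324 = 66.2 μg.

66.2 μg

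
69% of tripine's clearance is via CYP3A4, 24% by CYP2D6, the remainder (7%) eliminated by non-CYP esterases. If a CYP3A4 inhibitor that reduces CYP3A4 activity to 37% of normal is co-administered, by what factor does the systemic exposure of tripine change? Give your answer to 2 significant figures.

1.8

The CYP3A4 pathway (69% of clearance) is reduced to 0.37× activity: 0.69 × 0.37 = 0.2553.
CYP2D6 (24%) and the residual 7% are unaffected.
New clearance relative to baseline: 0.2553 + 0.24 + 0.07 = 0.5653.
Systemic exposure is inversely proportional to clearance, so the fold-change is 1 / 0.5653 = 1.8.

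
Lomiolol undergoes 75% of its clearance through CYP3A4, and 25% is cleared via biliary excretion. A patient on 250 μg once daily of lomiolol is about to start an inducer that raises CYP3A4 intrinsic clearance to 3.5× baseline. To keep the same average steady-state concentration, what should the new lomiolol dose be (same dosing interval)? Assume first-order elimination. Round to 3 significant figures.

The CYP3A4 pathway (75% of clearance) increases to 3.5× activity: 0.75 × 3.5 = 2.625.
Non-CYP routes (25%) are unchanged.
CL_new/CL_old = 2.625 + 0.25 = 2.875.
To maintain the same steady-state level, dose must scale with clearance: new dose = 250 × 2.875 = 719 μg.

719 μg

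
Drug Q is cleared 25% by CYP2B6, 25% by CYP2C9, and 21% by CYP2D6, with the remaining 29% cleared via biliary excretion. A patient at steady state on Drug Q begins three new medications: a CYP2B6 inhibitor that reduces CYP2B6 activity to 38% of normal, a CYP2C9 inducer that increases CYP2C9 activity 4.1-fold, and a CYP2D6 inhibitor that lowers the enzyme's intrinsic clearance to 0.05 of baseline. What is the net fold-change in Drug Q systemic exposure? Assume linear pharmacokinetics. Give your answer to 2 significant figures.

CYP2B6: 0.25 × 0.38 = 0.095
CYP2C9: 0.25 × 4.1 = 1.025
CYP2D6: 0.21 × 0.05 = 0.0105
Other: 0.29 (unchanged)
CL_new/CL_old = 0.095 + 1.025 + 0.0105 + 0.29 = 1.4205.
Because systemic exposure varies inversely with clearance, the combined effect is 1 / 1.4205 = 0.70.

0.70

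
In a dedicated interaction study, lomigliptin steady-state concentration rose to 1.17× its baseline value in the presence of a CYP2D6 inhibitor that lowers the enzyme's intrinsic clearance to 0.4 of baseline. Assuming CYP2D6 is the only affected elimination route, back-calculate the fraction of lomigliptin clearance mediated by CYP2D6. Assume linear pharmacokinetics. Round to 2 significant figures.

Let fm be the CYP2D6 fraction. New clearance relative to baseline = fm × 0.4 + (1 − fm).
Steady-state concentration ratio = 1 / (new CL fraction), so new CL fraction = 1 / 1.17 = 0.8547.
fm × 0.4 + 1 − fm = 0.8547  ⇒  fm × (0.4 − 1) = −0.1453  ⇒  fm = 0.24.

0.24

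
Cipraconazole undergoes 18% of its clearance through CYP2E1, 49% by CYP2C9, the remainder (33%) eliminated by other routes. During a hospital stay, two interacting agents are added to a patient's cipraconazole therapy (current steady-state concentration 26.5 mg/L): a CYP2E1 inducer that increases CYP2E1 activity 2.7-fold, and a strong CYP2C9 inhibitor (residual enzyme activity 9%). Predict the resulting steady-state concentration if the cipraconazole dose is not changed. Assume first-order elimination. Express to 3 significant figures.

The CYP2E1 pathway (18% of clearance) rises to 2.7× activity: 0.18 × 2.7 = 0.486.
The CYP2C9 pathway (49% of clearance) drops to 0.09× activity: 0.49 × 0.09 = 0.0441.
The remaining 33% of clearance is unaffected.
New clearance relative to baseline: 0.486 + 0.0441 + 0.33 = 0.8601.
New steady-state concentration = 26.5 / 0.8601 = 30.8 mg/L (concentration scales inversely with clearance).

30.8 mg/L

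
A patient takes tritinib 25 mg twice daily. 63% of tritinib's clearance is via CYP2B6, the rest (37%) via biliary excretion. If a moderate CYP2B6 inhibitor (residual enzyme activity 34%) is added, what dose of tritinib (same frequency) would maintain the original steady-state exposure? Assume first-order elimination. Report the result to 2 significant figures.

The CYP2B6 pathway (63% of clearance) falls to 0.34× activity: 0.63 × 0.34 = 0.2142.
The remaining 37% of clearance is unaffected.
CL_new/CL_old = 0.2142 + 0.37 = 0.5842.
Exposure is unchanged when dose changes in proportion to clearance. New dose = 25 mg × 0.5842 = 15 mg.

15 mg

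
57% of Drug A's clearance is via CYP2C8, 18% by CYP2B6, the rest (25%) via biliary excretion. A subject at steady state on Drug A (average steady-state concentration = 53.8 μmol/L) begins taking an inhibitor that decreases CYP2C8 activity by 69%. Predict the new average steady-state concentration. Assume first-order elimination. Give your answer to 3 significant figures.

88.7 μmol/L

CYP2C8: 0.57 × 0.31 = 0.1767
CYP2B6: 0.18 (unchanged)
Other: 0.25 (unchanged)
New clearance relative to baseline: 0.1767 + 0.18 + 0.25 = 0.6067.
New average steady-state concentration = baseline ÷ relative clearance = 53.8 / 0.6067 = 88.7 μmol/L.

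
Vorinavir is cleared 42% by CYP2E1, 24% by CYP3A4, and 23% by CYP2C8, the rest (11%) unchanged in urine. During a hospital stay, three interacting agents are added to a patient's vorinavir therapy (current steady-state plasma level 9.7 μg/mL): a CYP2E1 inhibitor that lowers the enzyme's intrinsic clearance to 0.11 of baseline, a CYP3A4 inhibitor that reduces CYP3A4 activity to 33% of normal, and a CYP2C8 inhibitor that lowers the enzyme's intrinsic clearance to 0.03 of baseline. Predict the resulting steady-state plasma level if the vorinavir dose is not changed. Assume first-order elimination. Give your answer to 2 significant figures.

40 μg/mL

The CYP2E1 pathway (42% of clearance) falls to 0.11× activity: 0.42 × 0.11 = 0.0462.
The CYP3A4 pathway (24% of clearance) falls to 0.33× activity: 0.24 × 0.33 = 0.0792.
The CYP2C8 pathway (23% of clearance) is reduced to 0.03× activity: 0.23 × 0.03 = 0.0069.
Non-CYP routes (11%) are unchanged.
Relative clearance = 0.0462 + 0.0792 + 0.0069 + 0.11 = 0.2423.
New steady-state plasma level = 9.7 / 0.2423 = 40 μg/mL (concentration scales inversely with clearance).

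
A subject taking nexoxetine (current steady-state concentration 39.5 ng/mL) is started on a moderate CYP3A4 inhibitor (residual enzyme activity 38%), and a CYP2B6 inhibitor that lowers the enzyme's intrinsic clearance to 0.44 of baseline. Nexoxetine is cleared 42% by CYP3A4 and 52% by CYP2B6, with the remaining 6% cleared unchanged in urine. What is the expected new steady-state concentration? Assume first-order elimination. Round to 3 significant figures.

CYP3A4: 0.42 × 0.38 = 0.1596
CYP2B6: 0.52 × 0.44 = 0.2288
Other: 0.06 (unchanged)
CL_new/CL_old = 0.1596 + 0.2288 + 0.06 = 0.4484.
New steady-state concentration = 39.5 / 0.4484 = 88.1 ng/mL (concentration scales inversely with clearance).

88.1 ng/mL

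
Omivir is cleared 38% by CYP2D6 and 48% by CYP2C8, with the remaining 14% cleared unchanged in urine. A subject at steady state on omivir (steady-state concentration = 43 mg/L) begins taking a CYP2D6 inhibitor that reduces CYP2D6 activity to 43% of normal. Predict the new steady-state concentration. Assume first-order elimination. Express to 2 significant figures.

55 mg/L

The CYP2D6 pathway (38% of clearance) is reduced to 0.43× activity: 0.38 × 0.43 = 0.1634.
CYP2C8 (48%) and the residual 14% are unaffected.
CL_new/CL_old = 0.1634 + 0.48 + 0.14 = 0.7834.
With dosing unchanged, steady-state concentration scales as 1/CL: 43 / 0.7834 = 55 mg/L.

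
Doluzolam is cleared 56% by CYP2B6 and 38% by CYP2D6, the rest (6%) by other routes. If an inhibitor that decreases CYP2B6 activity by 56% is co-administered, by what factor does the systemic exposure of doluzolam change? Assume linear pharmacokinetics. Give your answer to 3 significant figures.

1.46

The CYP2B6 pathway (56% of clearance) is reduced to 0.44× activity: 0.56 × 0.44 = 0.2464.
CYP2D6 (38%) and the residual 6% are unaffected.
New clearance relative to baseline: 0.2464 + 0.38 + 0.06 = 0.6864.
Since systemic exposure ∝ 1/CL, the ratio is 1 / 0.6864 = 1.46.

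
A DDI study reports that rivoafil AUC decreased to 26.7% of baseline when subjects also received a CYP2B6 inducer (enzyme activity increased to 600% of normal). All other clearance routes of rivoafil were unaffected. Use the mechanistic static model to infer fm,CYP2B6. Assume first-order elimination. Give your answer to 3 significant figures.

Call the CYP2B6 fraction fm. After the interaction, CL_new/CL_old = fm × 6 + (1 − fm).
AUC ratio = 1 / (new CL fraction), so new CL fraction = 1 / 0.267 = 3.745.
fm × 6 + 1 − fm = 3.745  ⇒  fm × (6 − 1) = 2.745  ⇒  fm = 0.549.

0.549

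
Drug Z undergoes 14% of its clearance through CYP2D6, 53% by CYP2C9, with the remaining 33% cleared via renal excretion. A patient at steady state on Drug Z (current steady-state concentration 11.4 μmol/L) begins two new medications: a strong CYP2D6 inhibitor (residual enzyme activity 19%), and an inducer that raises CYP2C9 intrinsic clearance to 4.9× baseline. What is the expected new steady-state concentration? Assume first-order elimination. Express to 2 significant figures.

3.9 μmol/L

The CYP2D6 pathway (14% of clearance) falls to 0.19× activity: 0.14 × 0.19 = 0.0266.
The CYP2C9 pathway (53% of clearance) rises to 4.9× activity: 0.53 × 4.9 = 2.597.
The remaining 33% of clearance is unaffected.
Relative clearance = 0.0266 + 2.597 + 0.33 = 2.9536.
New steady-state concentration = 11.4 / 2.9536 = 3.9 μmol/L (concentration scales inversely with clearance).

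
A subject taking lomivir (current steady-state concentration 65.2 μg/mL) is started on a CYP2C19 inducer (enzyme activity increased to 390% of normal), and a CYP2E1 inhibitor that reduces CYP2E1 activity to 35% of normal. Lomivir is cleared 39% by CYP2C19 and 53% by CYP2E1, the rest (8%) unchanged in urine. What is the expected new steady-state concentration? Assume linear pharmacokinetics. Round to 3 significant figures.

The CYP2C19 pathway (39% of clearance) rises to 3.9× activity: 0.39 × 3.9 = 1.521.
The CYP2E1 pathway (53% of clearance) drops to 0.35× activity: 0.53 × 0.35 = 0.1855.
Non-CYP routes (8%) are unchanged.
New clearance relative to baseline: 1.521 + 0.1855 + 0.08 = 1.7865.
Dividing the baseline by the relative clearance: 65.2 / 1.7865 = 36.5 μg/mL.

36.5 μg/mL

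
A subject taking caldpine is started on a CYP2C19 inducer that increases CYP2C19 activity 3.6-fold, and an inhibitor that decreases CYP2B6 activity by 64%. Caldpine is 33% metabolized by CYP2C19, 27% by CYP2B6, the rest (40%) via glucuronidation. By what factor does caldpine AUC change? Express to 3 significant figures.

CYP2C19: 0.33 × 3.6 = 1.188
CYP2B6: 0.27 × 0.36 = 0.0972
Other: 0.4 (unchanged)
Relative clearance = 1.188 + 0.0972 + 0.4 = 1.6852.
Because AUC varies inversely with clearance, the combined effect is 1 / 1.6852 = 0.593.

0.593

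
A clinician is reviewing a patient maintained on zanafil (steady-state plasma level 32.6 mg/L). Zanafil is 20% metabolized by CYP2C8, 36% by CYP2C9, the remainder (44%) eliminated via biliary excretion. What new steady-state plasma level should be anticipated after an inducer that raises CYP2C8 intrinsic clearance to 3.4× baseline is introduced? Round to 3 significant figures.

22.0 mg/L

The CYP2C8 pathway (20% of clearance) is boosted to 3.4× activity: 0.2 × 3.4 = 0.68.
CYP2C9 (36%) and the residual 44% are unaffected.
Relative clearance = 0.68 + 0.36 + 0.44 = 1.48.
Steady-state plasma level ∝ 1/CL, so new value = 32.6 / 1.48 = 22.0 mg/L.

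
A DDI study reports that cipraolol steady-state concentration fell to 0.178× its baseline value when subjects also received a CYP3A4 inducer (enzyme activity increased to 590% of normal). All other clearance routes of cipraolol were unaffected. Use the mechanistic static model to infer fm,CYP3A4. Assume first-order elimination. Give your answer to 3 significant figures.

0.942

CL'/CL = 1 / 0.178 = 5.618
5.9·fm + (1 − fm) = 5.618
fm = (5.618 − 1) / (5.9 − 1) = 0.942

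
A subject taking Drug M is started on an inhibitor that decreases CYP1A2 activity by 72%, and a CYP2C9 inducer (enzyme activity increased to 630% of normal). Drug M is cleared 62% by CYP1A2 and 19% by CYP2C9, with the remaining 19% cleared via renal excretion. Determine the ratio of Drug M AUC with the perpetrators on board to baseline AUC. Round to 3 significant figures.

CYP1A2: 0.62 × 0.28 = 0.1736
CYP2C9: 0.19 × 6.3 = 1.197
Other: 0.19 (unchanged)
CL_new/CL_old = 0.1736 + 1.197 + 0.19 = 1.5606.
Because AUC varies inversely with clearance, the combined effect is 1 / 1.5606 = 0.641.

0.641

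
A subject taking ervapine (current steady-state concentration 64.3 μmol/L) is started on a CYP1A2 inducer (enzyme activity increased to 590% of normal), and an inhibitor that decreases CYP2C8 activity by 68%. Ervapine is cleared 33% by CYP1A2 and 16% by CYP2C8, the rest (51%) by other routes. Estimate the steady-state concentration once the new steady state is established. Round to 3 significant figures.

The CYP1A2 pathway (33% of clearance) increases to 5.9× activity: 0.33 × 5.9 = 1.947.
The CYP2C8 pathway (16% of clearance) drops to 0.32× activity: 0.16 × 0.32 = 0.0512.
The remaining 51% of clearance is unaffected.
CL_new/CL_old = 1.947 + 0.0512 + 0.51 = 2.5082.
Dividing the baseline by the relative clearance: 64.3 / 2.5082 = 25.6 μmol/L.

25.6 μmol/L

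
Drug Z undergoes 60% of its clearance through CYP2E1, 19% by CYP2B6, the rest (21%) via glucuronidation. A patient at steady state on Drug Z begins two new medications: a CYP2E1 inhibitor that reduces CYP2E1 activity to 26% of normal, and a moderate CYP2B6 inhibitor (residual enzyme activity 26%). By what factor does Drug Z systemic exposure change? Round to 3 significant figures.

The CYP2E1 pathway (60% of clearance) is reduced to 0.26× activity: 0.6 × 0.26 = 0.156.
The CYP2B6 pathway (19% of clearance) is reduced to 0.26× activity: 0.19 × 0.26 = 0.0494.
The remaining 21% of clearance is unaffected.
New clearance relative to baseline: 0.156 + 0.0494 + 0.21 = 0.4154.
Systemic exposure ∝ 1/CL: fold-change = 1 / 0.4154 = 2.41.

2.41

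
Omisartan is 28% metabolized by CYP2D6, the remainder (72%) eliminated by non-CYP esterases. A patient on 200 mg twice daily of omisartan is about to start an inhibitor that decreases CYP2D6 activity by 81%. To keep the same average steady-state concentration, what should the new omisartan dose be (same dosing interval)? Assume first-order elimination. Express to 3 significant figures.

The CYP2D6 pathway (28% of clearance) is reduced to 0.19× activity: 0.28 × 0.19 = 0.0532.
Non-CYP routes (72%) are unchanged.
New clearance relative to baseline: 0.0532 + 0.72 = 0.7732.
To maintain the same steady-state level, dose must scale with clearance: new dose = 200 × 0.7732 = 155 mg.

155 mg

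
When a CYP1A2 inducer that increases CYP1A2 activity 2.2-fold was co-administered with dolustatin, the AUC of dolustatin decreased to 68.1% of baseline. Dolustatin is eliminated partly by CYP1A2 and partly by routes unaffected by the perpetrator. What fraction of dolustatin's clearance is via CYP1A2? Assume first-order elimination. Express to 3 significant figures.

Write x for the fraction cleared via CYP1A2. The observed AUC change means clearance rose to 1/0.681 = 1.468 of baseline.
Setting x·2.2 + (1 − x) = 1.468 and solving: x = (1.468 − 1)/(2.2 − 1) = 0.390.

0.390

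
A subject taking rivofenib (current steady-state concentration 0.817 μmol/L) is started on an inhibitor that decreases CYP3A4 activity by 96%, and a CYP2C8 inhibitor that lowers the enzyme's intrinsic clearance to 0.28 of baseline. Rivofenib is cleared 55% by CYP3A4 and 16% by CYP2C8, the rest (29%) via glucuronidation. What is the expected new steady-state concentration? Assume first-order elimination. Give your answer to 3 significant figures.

CYP3A4: 0.55 × 0.04 = 0.022
CYP2C8: 0.16 × 0.28 = 0.0448
Other: 0.29 (unchanged)
Relative clearance = 0.022 + 0.0448 + 0.29 = 0.3568.
Dividing the baseline by the relative clearance: 0.817 / 0.3568 = 2.29 μmol/L.

2.29 μmol/L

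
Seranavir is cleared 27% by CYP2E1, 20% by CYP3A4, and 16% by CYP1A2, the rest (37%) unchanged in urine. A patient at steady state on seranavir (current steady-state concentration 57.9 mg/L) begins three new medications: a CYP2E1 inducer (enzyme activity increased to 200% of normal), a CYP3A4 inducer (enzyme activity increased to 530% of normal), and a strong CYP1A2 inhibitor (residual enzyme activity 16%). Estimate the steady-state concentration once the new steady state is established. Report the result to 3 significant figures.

The CYP2E1 pathway (27% of clearance) increases to 2× activity: 0.27 × 2 = 0.54.
The CYP3A4 pathway (20% of clearance) is boosted to 5.3× activity: 0.2 × 5.3 = 1.06.
The CYP1A2 pathway (16% of clearance) falls to 0.16× activity: 0.16 × 0.16 = 0.0256.
Non-CYP routes (37%) are unchanged.
Relative clearance = 0.54 + 1.06 + 0.0256 + 0.37 = 1.9956.
Steady-state concentration ∝ 1/CL: new value = 57.9 / 1.9956 = 29.0 mg/L.

29.0 mg/L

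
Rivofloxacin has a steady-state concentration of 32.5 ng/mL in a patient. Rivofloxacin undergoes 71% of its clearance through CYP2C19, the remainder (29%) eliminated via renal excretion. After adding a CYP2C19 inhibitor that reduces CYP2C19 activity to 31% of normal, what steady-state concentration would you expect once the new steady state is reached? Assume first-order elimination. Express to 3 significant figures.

CYP2C19: 0.71 × 0.31 = 0.2201
Other: 0.29 (unchanged)
Relative clearance = 0.2201 + 0.29 = 0.5101.
With dosing unchanged, steady-state concentration scales as 1/CL: 32.5 / 0.5101 = 63.7 ng/mL.

63.7 ng/mL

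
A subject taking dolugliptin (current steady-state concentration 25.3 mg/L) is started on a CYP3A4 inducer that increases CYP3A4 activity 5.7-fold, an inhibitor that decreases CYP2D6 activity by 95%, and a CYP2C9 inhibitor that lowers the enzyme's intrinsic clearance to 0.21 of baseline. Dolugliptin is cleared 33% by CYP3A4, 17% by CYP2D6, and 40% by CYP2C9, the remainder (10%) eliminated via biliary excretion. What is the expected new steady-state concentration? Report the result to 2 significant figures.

12 mg/L

The CYP3A4 pathway (33% of clearance) rises to 5.7× activity: 0.33 × 5.7 = 1.881.
The CYP2D6 pathway (17% of clearance) is reduced to 0.05× activity: 0.17 × 0.05 = 0.0085.
The CYP2C9 pathway (40% of clearance) drops to 0.21× activity: 0.4 × 0.21 = 0.084.
The remaining 10% of clearance is unaffected.
Relative clearance = 1.881 + 0.0085 + 0.084 + 0.1 = 2.0735.
Dividing the baseline by the relative clearance: 25.3 / 2.0735 = 12 mg/L.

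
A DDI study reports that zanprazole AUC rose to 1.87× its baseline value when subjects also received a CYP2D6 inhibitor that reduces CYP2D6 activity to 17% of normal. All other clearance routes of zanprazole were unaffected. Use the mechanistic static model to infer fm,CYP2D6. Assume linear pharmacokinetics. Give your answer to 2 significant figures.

Let x = fm,CYP2D6. Because AUC ∝ 1/CL, relative clearance fell to 1/1.87 = 0.5348.
Setting x·0.17 + (1 − x) = 0.5348 and solving: x = (0.5348 − 1)/(0.17 − 1) = 0.56.

0.56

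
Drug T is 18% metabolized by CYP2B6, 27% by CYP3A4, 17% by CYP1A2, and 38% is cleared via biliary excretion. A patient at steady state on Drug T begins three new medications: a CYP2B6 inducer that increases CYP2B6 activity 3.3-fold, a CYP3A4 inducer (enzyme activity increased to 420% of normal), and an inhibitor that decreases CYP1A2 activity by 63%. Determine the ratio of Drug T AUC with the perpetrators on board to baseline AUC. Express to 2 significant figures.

0.46

CYP2B6: 0.18 × 3.3 = 0.594
CYP3A4: 0.27 × 4.2 = 1.134
CYP1A2: 0.17 × 0.37 = 0.0629
Other: 0.38 (unchanged)
Relative clearance = 0.594 + 1.134 + 0.0629 + 0.38 = 2.1709.
Net AUC ratio = 1 / 2.1709 = 0.46.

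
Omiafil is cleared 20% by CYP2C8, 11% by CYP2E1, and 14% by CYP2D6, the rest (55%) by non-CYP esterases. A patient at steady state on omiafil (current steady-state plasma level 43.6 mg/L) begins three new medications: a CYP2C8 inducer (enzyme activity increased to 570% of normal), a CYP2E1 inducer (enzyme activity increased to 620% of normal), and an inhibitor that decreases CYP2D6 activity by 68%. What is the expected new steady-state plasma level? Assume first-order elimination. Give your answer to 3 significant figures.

18.0 mg/L

The CYP2C8 pathway (20% of clearance) increases to 5.7× activity: 0.2 × 5.7 = 1.14.
The CYP2E1 pathway (11% of clearance) rises to 6.2× activity: 0.11 × 6.2 = 0.682.
The CYP2D6 pathway (14% of clearance) drops to 0.32× activity: 0.14 × 0.32 = 0.0448.
Non-CYP routes (55%) are unchanged.
New clearance relative to baseline: 1.14 + 0.682 + 0.0448 + 0.55 = 2.4168.
Steady-state plasma level ∝ 1/CL: new value = 43.6 / 2.4168 = 18.0 mg/L.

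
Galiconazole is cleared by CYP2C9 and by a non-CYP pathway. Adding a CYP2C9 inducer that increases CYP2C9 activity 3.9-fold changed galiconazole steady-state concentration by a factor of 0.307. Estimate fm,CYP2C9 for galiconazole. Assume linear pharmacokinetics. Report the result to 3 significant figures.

Call the CYP2C9 fraction fm. After the interaction, CL_new/CL_old = fm × 3.9 + (1 − fm).
Steady-state concentration ratio = 1 / (new CL fraction), so new CL fraction = 1 / 0.307 = 3.257.
fm × 3.9 + 1 − fm = 3.257  ⇒  fm × (3.9 − 1) = 2.257  ⇒  fm = 0.778.

0.778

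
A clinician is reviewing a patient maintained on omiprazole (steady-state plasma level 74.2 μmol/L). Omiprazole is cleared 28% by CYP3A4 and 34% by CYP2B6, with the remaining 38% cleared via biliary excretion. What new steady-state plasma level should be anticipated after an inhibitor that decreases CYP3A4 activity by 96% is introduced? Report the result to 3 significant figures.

101 μmol/L

The CYP3A4 pathway (28% of clearance) falls to 0.04× activity: 0.28 × 0.04 = 0.0112.
CYP2B6 (34%) and the residual 38% are unaffected.
Relative clearance = 0.0112 + 0.34 + 0.38 = 0.7312.
Steady-state plasma level ∝ 1/CL, so new value = 74.2 / 0.7312 = 101 μmol/L.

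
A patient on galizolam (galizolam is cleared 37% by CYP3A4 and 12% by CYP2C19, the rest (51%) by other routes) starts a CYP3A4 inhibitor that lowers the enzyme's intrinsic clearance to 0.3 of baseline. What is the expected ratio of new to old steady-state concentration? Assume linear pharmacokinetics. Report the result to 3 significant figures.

1.35

The CYP3A4 pathway (37% of clearance) is reduced to 0.3× activity: 0.37 × 0.3 = 0.111.
CYP2C19 (12%) and the residual 51% are unaffected.
Relative clearance = 0.111 + 0.12 + 0.51 = 0.741.
Steady-state concentration ratio = CL_old/CL_new = 1 / 0.741 = 1.35.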